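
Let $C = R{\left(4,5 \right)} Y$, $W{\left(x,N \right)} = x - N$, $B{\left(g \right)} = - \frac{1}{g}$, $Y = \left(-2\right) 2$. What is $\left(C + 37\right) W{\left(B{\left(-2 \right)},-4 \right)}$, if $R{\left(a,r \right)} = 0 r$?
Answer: $\frac{333}{2} \approx 166.5$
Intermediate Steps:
$R{\left(a,r \right)} = 0$
$Y = -4$
$C = 0$ ($C = 0 \left(-4\right) = 0$)
$\left(C + 37\right) W{\left(B{\left(-2 \right)},-4 \right)} = \left(0 + 37\right) \left(- \frac{1}{-2} - -4\right) = 37 \left(\left(-1\right) \left(- \frac{1}{2}\right) + 4\right) = 37 \left(\frac{1}{2} + 4\right) = 37 \cdot \frac{9}{2} = \frac{333}{2}$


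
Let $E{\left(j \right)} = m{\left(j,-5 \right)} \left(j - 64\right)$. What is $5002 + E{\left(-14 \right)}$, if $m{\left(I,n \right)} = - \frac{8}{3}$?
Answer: $5210$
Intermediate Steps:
$m{\left(I,n \right)} = - \frac{8}{3}$ ($m{\left(I,n \right)} = \left(-8\right) \frac{1}{3} = - \frac{8}{3}$)
$E{\left(j \right)} = \frac{512}{3} - \frac{8 j}{3}$ ($E{\left(j \right)} = - \frac{8 \left(j - 64\right)}{3} = - \frac{8 \left(-64 + j\right)}{3} = \frac{512}{3} - \frac{8 j}{3}$)
$5002 + E{\left(-14 \right)} = 5002 + \left(\frac{512}{3} - - \frac{112}{3}\right) = 5002 + \left(\frac{512}{3} + \frac{112}{3}\right) = 5002 + 208 = 5210$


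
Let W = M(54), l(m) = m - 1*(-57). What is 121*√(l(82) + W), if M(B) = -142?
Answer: 121*I*√3 ≈ 209.58*I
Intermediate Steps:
l(m) = 57 + m (l(m) = m + 57 = 57 + m)
W = -142
121*√(l(82) + W) = 121*√((57 + 82) - 142) = 121*√(139 - 142) = 121*√(-3) = 121*(I*√3) = 121*I*√3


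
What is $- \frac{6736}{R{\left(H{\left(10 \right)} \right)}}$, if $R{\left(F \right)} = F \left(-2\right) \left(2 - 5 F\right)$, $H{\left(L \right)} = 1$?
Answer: $- \frac{3368}{3} \approx -1122.7$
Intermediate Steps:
$R{\left(F \right)} = - 2 F \left(2 - 5 F\right)$
$- \frac{6736}{R{\left(H{\left(10 \right)} \right)}} = - \frac{6736}{2 \cdot 1 \left(-2 + 5 \cdot 1\right)} = - \frac{6736}{2 \cdot 1 \left(-2 + 5\right)} = - \frac{6736}{2 \cdot 1 \cdot 3} = - \frac{6736}{6} = \left(-6736\right) \frac{1}{6} = - \frac{3368}{3}$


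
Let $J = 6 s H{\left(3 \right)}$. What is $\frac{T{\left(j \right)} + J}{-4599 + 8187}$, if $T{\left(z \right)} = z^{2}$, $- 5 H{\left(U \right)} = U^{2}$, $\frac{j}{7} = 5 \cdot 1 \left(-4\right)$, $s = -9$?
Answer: $\frac{2141}{390} \approx 5.4897$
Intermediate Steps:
$j = -140$ ($j = 7 \cdot 5 \cdot 1 \left(-4\right) = 7 \cdot 5 \left(-4\right) = 7 \left(-20\right) = -140$)
$H{\left(U \right)} = - \frac{U^{2}}{5}$
$J = \frac{486}{5}$ ($J = 6 \left(-9\right) \left(- \frac{3^{2}}{5}\right) = - 54 \left(\left(- \frac{1}{5}\right) 9\right) = \left(-54\right) \left(- \frac{9}{5}\right) = \frac{486}{5} \approx 97.2$)
$\frac{T{\left(j \right)} + J}{-4599 + 8187} = \frac{\left(-140\right)^{2} + \frac{486}{5}}{-4599 + 8187} = \frac{19600 + \frac{486}{5}}{3588} = \frac{98486}{5} \cdot \frac{1}{3588} = \frac{2141}{390}$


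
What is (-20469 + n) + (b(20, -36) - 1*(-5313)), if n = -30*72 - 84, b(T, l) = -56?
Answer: -17456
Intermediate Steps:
n = -2244 (n = -2160 - 84 = -2244)
(-20469 + n) + (b(20, -36) - 1*(-5313)) = (-20469 - 2244) + (-56 - 1*(-5313)) = -22713 + (-56 + 5313) = -22713 + 5257 = -17456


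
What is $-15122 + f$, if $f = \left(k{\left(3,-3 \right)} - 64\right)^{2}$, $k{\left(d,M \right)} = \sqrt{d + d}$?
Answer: $-15122 + \left(64 - \sqrt{6}\right)^{2} \approx -11334.0$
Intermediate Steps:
$k{\left(d,M \right)} = \sqrt{2} \sqrt{d}$ ($k{\left(d,M \right)} = \sqrt{2 d} = \sqrt{2} \sqrt{d}$)
$f = \left(-64 + \sqrt{6}\right)^{2}$ ($f = \left(\sqrt{2} \sqrt{3} - 64\right)^{2} = \left(\sqrt{6} - 64\right)^{2} = \left(-64 + \sqrt{6}\right)^{2} \approx 3788.5$)
$-15122 + f = -15122 + \left(64 - \sqrt{6}\right)^{2}$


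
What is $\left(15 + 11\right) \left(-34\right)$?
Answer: $-884$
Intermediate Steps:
$\left(15 + 11\right) \left(-34\right) = 26 \left(-34\right) = -884$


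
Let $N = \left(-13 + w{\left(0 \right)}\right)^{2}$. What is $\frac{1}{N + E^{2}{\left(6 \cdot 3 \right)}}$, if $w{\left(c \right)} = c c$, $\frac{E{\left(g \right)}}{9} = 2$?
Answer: $\frac{1}{493} \approx 0.0020284$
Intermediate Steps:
$E{\left(g \right)} = 18$ ($E{\left(g \right)} = 9 \cdot 2 = 18$)
$w{\left(c \right)} = c^{2}$
$N = 169$ ($N = \left(-13 + 0^{2}\right)^{2} = \left(-13 + 0\right)^{2} = \left(-13\right)^{2} = 169$)
$\frac{1}{N + E^{2}{\left(6 \cdot 3 \right)}} = \frac{1}{169 + 18^{2}} = \frac{1}{169 + 324} = \frac{1}{493}$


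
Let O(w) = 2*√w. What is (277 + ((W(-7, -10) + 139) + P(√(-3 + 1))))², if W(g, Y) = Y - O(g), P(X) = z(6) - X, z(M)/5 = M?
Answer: (-436 + I*√2 + 2*I*√7)² ≈ 1.9005e+5 - 5847.4*I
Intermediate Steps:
z(M) = 5*M
P(X) = 30 - X (P(X) = 5*6 - X = 30 - X)
W(g, Y) = Y - 2*√g
(277 + ((W(-7, -10) + 139) + P(√(-3 + 1))))² = (277 + (((-10 - 2*I*√7) + 139) + (30 - √(-3 + 1))))² = (277 + (((-10 - 2*I*√7) + 139) + (30 - √(-2))))² = (277 + (((-10 - 2*I*√7) + 139) + (30 - I*√2)))² = (277 + ((129 - 2*I*√7) + (30 - I*√2)))² = (277 + (159 - I*√2 - 2*I*√7))² = (436 - I*√2 - 2*I*√7)²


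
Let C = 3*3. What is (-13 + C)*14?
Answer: -56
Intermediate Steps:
C = 9
(-13 + C)*14 = (-13 + 9)*14 = -4*14 = -56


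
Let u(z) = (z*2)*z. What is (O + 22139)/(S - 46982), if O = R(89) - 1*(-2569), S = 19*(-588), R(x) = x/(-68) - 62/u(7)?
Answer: -82320587/193769128 ≈ -0.42484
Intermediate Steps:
u(z) = 2*z² (u(z) = (2*z)*z = 2*z²)
R(x) = -31/49 - x/68 (R(x) = x/(-68) - 62/(2*7²) = x*(-1/68) - 62/(2*49) = -x/68 - 62/98 = -x/68 - 62*1/98 = -x/68 - 31/49 = -31/49 - x/68)
S = -11172
O = 8553439/3332 (O = (-31/49 - 1/68*89) - 1*(-2569) = (-31/49 - 89/68) + 2569 = -6469/3332 + 2569 = 8553439/3332 ≈ 2567.1)
(O + 22139)/(S - 46982) = (8553439/3332 + 22139)/(-11172 - 46982) = (82320587/3332)/(-58154) = (82320587/3332)*(-1/58154) = -82320587/193769128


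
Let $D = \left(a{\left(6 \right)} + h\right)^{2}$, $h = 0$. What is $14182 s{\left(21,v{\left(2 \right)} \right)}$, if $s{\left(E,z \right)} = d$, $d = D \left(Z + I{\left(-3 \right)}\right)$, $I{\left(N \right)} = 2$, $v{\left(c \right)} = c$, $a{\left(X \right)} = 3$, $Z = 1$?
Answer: $382914$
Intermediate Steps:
$D = 9$ ($D = \left(3 + 0\right)^{2} = 3^{2} = 9$)
$d = 27$ ($d = 9 \left(1 + 2\right) = 9 \cdot 3 = 27$)
$s{\left(E,z \right)} = 27$
$14182 s{\left(21,v{\left(2 \right)} \right)} = 14182 \cdot 27 = 382914$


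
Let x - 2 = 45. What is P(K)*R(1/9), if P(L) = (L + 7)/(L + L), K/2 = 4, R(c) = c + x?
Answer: 265/6 ≈ 44.167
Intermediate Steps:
x = 47 (x = 2 + 45 = 47)
R(c) = 47 + c (R(c) = c + 47 = 47 + c)
K = 8 (K = 2*4 = 8)
P(L) = (7 + L)/(2*L) (P(L) = (7 + L)/((2*L)) = (7 + L)*(1/(2*L)) = (7 + L)/(2*L))
P(K)*R(1/9) = ((1/2)*(7 + 8)/8)*(47 + 1/9) = ((1/2)*(1/8)*15)*(47 + 1/9) = (15/16)*(424/9) = 265/6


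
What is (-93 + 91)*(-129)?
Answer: 258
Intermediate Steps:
(-93 + 91)*(-129) = -2*(-129) = 258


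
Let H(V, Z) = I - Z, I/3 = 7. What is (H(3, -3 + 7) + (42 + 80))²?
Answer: 19321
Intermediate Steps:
I = 21 (I = 3*7 = 21)
H(V, Z) = 21 - Z
(H(3, -3 + 7) + (42 + 80))² = ((21 - (-3 + 7)) + (42 + 80))² = ((21 - 1*4) + 122)² = ((21 - 4) + 122)² = (17 + 122)² = 139² = 19321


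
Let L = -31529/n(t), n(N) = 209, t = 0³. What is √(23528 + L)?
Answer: √1021137007/209 ≈ 152.90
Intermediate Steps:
t = 0
L = -31529/209 ≈ -150.86
√(23528 + L) = √(23528 - 31529/209) = √(4885823/209) = √1021137007/209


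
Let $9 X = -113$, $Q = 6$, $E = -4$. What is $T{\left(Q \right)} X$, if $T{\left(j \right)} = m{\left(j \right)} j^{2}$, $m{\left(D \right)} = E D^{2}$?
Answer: $65088$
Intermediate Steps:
$m{\left(D \right)} = - 4 D^{2}$
$T{\left(j \right)} = - 4 j^{4}$ ($T{\left(j \right)} = - 4 j^{2} j^{2} = - 4 j^{4}$)
$X = - \frac{113}{9}$ ($X = \frac{1}{9} \left(-113\right) = - \frac{113}{9} \approx -12.556$)
$T{\left(Q \right)} X = - 4 \cdot 6^{4} \left(- \frac{113}{9}\right) = \left(-4\right) 1296 \left(- \frac{113}{9}\right) = \left(-5184\right) \left(- \frac{113}{9}\right) = 65088$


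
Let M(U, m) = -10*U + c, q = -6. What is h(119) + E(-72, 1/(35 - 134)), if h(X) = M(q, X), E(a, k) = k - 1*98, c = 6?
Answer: -3169/99 ≈ -32.010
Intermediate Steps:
E(a, k) = -98 + k (E(a, k) = k - 98 = -98 + k)
M(U, m) = 6 - 10*U (M(U, m) = -10*U + 6 = 6 - 10*U)
h(X) = 66 (h(X) = 6 - 10*(-6) = 6 + 60 = 66)
h(119) + E(-72, 1/(35 - 134)) = 66 + (-98 + 1/(35 - 134)) = 66 + (-98 + 1/(-99)) = 66 + (-98 - 1/99) = 66 - 9703/99 = -3169/99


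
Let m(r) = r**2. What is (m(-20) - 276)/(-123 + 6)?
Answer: -124/117 ≈ -1.0598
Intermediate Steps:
(m(-20) - 276)/(-123 + 6) = ((-20)**2 - 276)/(-123 + 6) = (400 - 276)/(-117) = 124*(-1/117) = -124/117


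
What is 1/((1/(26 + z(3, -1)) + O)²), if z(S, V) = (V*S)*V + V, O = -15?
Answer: 784/175561 ≈ 0.0044657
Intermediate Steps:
z(S, V) = V + S*V² (z(S, V) = (S*V)*V + V = S*V² + V = V + S*V²)
1/((1/(26 + z(3, -1)) + O)²) = 1/((1/(26 - (1 + 3*(-1))) - 15)²) = 1/((1/(26 - (1 - 3)) - 15)²) = 1/((1/(26 - 1*(-2)) - 15)²) = 1/((1/(26 + 2) - 15)²) = 1/((1/28 - 15)²) = 1/((-419/28)²) = 1/(175561/784) = 784/175561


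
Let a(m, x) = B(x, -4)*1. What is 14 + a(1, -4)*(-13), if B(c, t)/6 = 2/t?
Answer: 53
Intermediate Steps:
B(c, t) = 12/t (B(c, t) = 6*(2/t) = 12/t)
a(m, x) = -3 (a(m, x) = (12/(-4))*1 = (12*(-¼))*1 = -3*1 = -3)
14 + a(1, -4)*(-13) = 14 - 3*(-13) = 14 + 39 = 53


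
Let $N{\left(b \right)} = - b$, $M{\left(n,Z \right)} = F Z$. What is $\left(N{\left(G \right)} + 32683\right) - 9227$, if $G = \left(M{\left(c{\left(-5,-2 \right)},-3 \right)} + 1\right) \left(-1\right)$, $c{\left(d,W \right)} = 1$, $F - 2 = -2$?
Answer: $23457$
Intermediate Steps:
$F = 0$ ($F = 2 - 2 = 0$)
$M{\left(n,Z \right)} = 0$ ($M{\left(n,Z \right)} = 0 Z = 0$)
$G = -1$ ($G = \left(0 + 1\right) \left(-1\right) = 1 \left(-1\right) = -1$)
$\left(N{\left(G \right)} + 32683\right) - 9227 = \left(\left(-1\right) \left(-1\right) + 32683\right) - 9227 = \left(1 + 32683\right) - 9227 = 32684 - 9227 = 23457$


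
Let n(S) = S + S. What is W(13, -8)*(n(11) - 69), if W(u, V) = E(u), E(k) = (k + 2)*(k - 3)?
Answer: -7050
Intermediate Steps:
E(k) = (-3 + k)*(2 + k) (E(k) = (2 + k)*(-3 + k) = (-3 + k)*(2 + k))
W(u, V) = -6 + u² - u
n(S) = 2*S
W(13, -8)*(n(11) - 69) = (-6 + 13² - 1*13)*(2*11 - 69) = (-6 + 169 - 13)*(22 - 69) = 150*(-47) = -7050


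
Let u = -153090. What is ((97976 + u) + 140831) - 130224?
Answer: -44507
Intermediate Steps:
((97976 + u) + 140831) - 130224 = ((97976 - 153090) + 140831) - 130224 = (-55114 + 140831) - 130224 = 85717 - 130224 = -44507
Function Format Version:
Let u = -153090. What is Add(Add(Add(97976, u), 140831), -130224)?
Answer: -44507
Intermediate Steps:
Add(Add(Add(97976, u), 140831), -130224) = Add(Add(Add(97976, -153090), 140831), -130224) = Add(Add(-55114, 140831), -130224) = Add(85717, -130224) = -44507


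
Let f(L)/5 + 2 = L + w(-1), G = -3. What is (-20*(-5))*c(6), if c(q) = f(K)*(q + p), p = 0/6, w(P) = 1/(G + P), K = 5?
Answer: 8250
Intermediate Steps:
w(P) = 1/(-3 + P)
p = 0 (p = 0*(⅙) = 0)
f(L) = -45/4 + 5*L (f(L) = -10 + 5*(L + 1/(-3 - 1)) = -10 + 5*(L + 1/(-4)) = -10 + 5*(L - ¼) = -10 + 5*(-¼ + L) = -10 + (-5/4 + 5*L) = -45/4 + 5*L)
c(q) = 55*q/4 (c(q) = (-45/4 + 5*5)*(q + 0) = (-45/4 + 25)*q = 55*q/4)
(-20*(-5))*c(6) = (-20*(-5))*((55/4)*6) = 100*(165/2) = 8250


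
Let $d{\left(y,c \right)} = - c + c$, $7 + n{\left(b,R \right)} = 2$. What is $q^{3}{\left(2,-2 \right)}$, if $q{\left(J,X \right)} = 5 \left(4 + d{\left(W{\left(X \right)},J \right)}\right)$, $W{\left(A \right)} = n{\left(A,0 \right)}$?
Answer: $8000$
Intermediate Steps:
$n{\left(b,R \right)} = -5$ ($n{\left(b,R \right)} = -7 + 2 = -5$)
$W{\left(A \right)} = -5$
$d{\left(y,c \right)} = 0$
$q{\left(J,X \right)} = 20$ ($q{\left(J,X \right)} = 5 \left(4 + 0\right) = 5 \cdot 4 = 20$)
$q^{3}{\left(2,-2 \right)} = 20^{3} = 8000$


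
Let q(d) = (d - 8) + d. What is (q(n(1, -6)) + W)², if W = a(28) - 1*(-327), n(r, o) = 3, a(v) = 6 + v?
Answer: 128881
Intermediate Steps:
q(d) = -8 + 2*d (q(d) = (-8 + d) + d = -8 + 2*d)
W = 361 (W = (6 + 28) - 1*(-327) = 34 + 327 = 361)
(q(n(1, -6)) + W)² = ((-8 + 2*3) + 361)² = ((-8 + 6) + 361)² = (-2 + 361)² = 359² = 128881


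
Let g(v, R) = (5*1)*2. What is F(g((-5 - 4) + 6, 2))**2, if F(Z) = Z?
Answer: 100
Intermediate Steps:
g(v, R) = 10 (g(v, R) = 5*2 = 10)
F(g((-5 - 4) + 6, 2))**2 = 10**2 = 100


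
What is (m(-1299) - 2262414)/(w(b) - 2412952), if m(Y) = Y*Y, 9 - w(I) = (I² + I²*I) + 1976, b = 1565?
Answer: 191671/1279300423 ≈ 0.00014982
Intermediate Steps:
w(I) = -1967 - I² - I³ (w(I) = 9 - ((I² + I²*I) + 1976) = 9 - ((I² + I³) + 1976) = 9 - (1976 + I² + I³) = 9 + (-1976 - I² - I³) = -1967 - I² - I³)
m(Y) = Y²
(m(-1299) - 2262414)/(w(b) - 2412952) = ((-1299)² - 2262414)/((-1967 - 1*1565² - 1*1565³) - 2412952) = (1687401 - 2262414)/((-1967 - 1*2449225 - 1*3833037125) - 2412952) = -575013/((-1967 - 2449225 - 3833037125) - 2412952) = -575013/(-3835488317 - 2412952) = -575013/(-3837901269) = -575013*(-1/3837901269) = 191671/1279300423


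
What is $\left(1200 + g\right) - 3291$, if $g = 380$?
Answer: $-1711$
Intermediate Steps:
$\left(1200 + g\right) - 3291 = \left(1200 + 380\right) - 3291 = 1580 - 3291 = -1711$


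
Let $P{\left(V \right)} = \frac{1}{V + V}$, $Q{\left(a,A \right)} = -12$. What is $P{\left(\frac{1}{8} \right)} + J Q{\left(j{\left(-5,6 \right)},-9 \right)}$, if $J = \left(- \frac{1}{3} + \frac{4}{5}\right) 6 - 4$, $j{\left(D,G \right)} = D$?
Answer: $\frac{92}{5} \approx 18.4$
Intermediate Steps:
$J = - \frac{6}{5}$ ($J = \left(\left(-1\right) \frac{1}{3} + 4 \cdot \frac{1}{5}\right) 6 - 4 = \left(- \frac{1}{3} + \frac{4}{5}\right) 6 - 4 = \frac{7}{15} \cdot 6 - 4 = \frac{14}{5} - 4 = - \frac{6}{5} \approx -1.2$)
$P{\left(V \right)} = \frac{1}{2 V}$
$P{\left(\frac{1}{8} \right)} + J Q{\left(j{\left(-5,6 \right)},-9 \right)} = \frac{1}{2 \cdot \frac{1}{8}} - - \frac{72}{5} = \frac{\frac{1}{\frac{1}{8}}}{2} + \frac{72}{5} = \frac{1}{2} \cdot 8 + \frac{72}{5} = 4 + \frac{72}{5} = \frac{92}{5}$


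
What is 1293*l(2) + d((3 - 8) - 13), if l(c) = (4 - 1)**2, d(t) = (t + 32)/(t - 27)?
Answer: 523651/45 ≈ 11637.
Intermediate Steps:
d(t) = (32 + t)/(-27 + t)
l(c) = 9 (l(c) = 3**2 = 9)
1293*l(2) + d((3 - 8) - 13) = 1293*9 + (32 + ((3 - 8) - 13))/(-27 + ((3 - 8) - 13)) = 11637 + (32 + (-5 - 13))/(-27 + (-5 - 13)) = 11637 + (32 - 18)/(-27 - 18) = 11637 + 14/(-45) = 11637 - 1/45*14 = 11637 - 14/45 = 523651/45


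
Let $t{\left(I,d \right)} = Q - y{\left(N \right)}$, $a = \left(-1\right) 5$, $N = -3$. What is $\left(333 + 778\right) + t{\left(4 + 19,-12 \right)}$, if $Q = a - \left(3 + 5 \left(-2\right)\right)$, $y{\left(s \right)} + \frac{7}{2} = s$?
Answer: $\frac{2239}{2} \approx 1119.5$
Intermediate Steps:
$y{\left(s \right)} = - \frac{7}{2} + s$
$a = -5$
$Q = 2$ ($Q = -5 - \left(3 + 5 \left(-2\right)\right) = -5 - \left(3 - 10\right) = -5 - -7 = -5 + 7 = 2$)
$t{\left(I,d \right)} = \frac{17}{2}$ ($t{\left(I,d \right)} = 2 - \left(- \frac{7}{2} - 3\right) = 2 - - \frac{13}{2} = 2 + \frac{13}{2} = \frac{17}{2}$)
$\left(333 + 778\right) + t{\left(4 + 19,-12 \right)} = \left(333 + 778\right) + \frac{17}{2} = 1111 + \frac{17}{2} = \frac{2239}{2}$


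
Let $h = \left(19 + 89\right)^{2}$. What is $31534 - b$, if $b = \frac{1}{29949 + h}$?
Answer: $\frac{1312224341}{41613} \approx 31534.0$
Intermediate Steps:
$h = 11664$ ($h = 108^{2} = 11664$)
$b = \frac{1}{41613}$ ($b = \frac{1}{29949 + 11664} = \frac{1}{41613} \approx 2.4031 \cdot 10^{-5}$)
$31534 - b = 31534 - \frac{1}{41613} = \frac{1312224341}{41613}$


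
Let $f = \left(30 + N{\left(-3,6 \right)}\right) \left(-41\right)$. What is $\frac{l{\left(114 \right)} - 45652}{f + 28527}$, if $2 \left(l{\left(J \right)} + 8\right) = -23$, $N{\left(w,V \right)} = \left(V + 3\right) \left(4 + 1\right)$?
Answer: $- \frac{13049}{7272} \approx -1.7944$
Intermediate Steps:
$N{\left(w,V \right)} = 15 + 5 V$ ($N{\left(w,V \right)} = \left(3 + V\right) 5 = 15 + 5 V$)
$l{\left(J \right)} = - \frac{39}{2}$ ($l{\left(J \right)} = -8 + \frac{1}{2} \left(-23\right) = -8 - \frac{23}{2} = - \frac{39}{2}$)
$f = -3075$ ($f = \left(30 + \left(15 + 5 \cdot 6\right)\right) \left(-41\right) = \left(30 + \left(15 + 30\right)\right) \left(-41\right) = \left(30 + 45\right) \left(-41\right) = 75 \left(-41\right) = -3075$)
$\frac{l{\left(114 \right)} - 45652}{f + 28527} = \frac{- \frac{39}{2} - 45652}{-3075 + 28527} = - \frac{91343}{2 \cdot 25452} = \left(- \frac{91343}{2}\right) \frac{1}{25452} = - \frac{13049}{7272}$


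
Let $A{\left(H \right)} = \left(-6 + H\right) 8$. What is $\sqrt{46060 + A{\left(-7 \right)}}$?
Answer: $2 \sqrt{11489} \approx 214.37$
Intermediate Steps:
$A{\left(H \right)} = -48 + 8 H$
$\sqrt{46060 + A{\left(-7 \right)}} = \sqrt{46060 + \left(-48 + 8 \left(-7\right)\right)} = \sqrt{46060 - 104} = \sqrt{45956} = 2 \sqrt{11489}$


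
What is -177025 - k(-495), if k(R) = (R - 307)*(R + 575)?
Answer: -112865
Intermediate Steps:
k(R) = (-307 + R)*(575 + R)
-177025 - k(-495) = -177025 - (-176525 + (-495)**2 + 268*(-495)) = -177025 - (-176525 + 245025 - 132660) = -177025 - 1*(-64160) = -177025 + 64160 = -112865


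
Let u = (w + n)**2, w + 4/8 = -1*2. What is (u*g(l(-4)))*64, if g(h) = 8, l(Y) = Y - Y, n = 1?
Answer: 1152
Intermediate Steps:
l(Y) = 0
w = -5/2 (w = -1/2 - 1*2 = -1/2 - 2 = -5/2 ≈ -2.5000)
u = 9/4 (u = (-5/2 + 1)**2 = (-3/2)**2 = 9/4 ≈ 2.2500)
(u*g(l(-4)))*64 = ((9/4)*8)*64 = 18*64 = 1152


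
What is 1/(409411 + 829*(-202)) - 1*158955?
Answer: -38459639114/241953 ≈ -1.5896e+5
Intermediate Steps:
1/(409411 + 829*(-202)) - 1*158955 = 1/(409411 - 167458) - 158955 = 1/241953 - 158955 = -38459639114/241953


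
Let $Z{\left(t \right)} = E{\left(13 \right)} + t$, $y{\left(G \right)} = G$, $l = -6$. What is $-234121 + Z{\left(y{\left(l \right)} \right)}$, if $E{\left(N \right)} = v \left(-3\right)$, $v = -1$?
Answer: $-234124$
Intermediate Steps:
$E{\left(N \right)} = 3$ ($E{\left(N \right)} = \left(-1\right) \left(-3\right) = 3$)
$Z{\left(t \right)} = 3 + t$
$-234121 + Z{\left(y{\left(l \right)} \right)} = -234121 + \left(3 - 6\right) = -234121 - 3 = -234124$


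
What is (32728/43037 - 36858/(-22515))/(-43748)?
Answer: -387188111/7065141991690 ≈ -5.4803e-5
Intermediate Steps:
(32728/43037 - 36858/(-22515))/(-43748) = (32728*(1/43037) - 36858*(-1/22515))*(-1/43748) = (32728/43037 + 12286/7505)*(-1/43748) = (774376222/322992685)*(-1/43748) = -387188111/7065141991690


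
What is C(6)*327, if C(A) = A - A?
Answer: 0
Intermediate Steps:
C(A) = 0
C(6)*327 = 0*327 = 0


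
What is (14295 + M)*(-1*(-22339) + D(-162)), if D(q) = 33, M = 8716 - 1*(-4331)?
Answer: 611695224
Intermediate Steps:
M = 13047 (M = 8716 + 4331 = 13047)
(14295 + M)*(-1*(-22339) + D(-162)) = (14295 + 13047)*(-1*(-22339) + 33) = 27342*(22339 + 33) = 27342*22372 = 611695224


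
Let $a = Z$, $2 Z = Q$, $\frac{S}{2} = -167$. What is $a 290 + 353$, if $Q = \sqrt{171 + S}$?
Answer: $353 + 145 i \sqrt{163} \approx 353.0 + 1851.2 i$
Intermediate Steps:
$S = -334$ ($S = 2 \left(-167\right) = -334$)
$Q = i \sqrt{163}$ ($Q = \sqrt{171 - 334} = \sqrt{-163} = i \sqrt{163} \approx 12.767 i$)
$Z = \frac{i \sqrt{163}}{2} \approx 6.3836 i$
$a = \frac{i \sqrt{163}}{2} \approx 6.3836 i$
$a 290 + 353 = \frac{i \sqrt{163}}{2} \cdot 290 + 353 = 145 i \sqrt{163} + 353 = 353 + 145 i \sqrt{163}$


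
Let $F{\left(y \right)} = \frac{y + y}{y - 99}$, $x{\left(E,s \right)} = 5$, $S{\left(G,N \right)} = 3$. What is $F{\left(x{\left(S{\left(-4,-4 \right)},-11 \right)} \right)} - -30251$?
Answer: $\frac{1421792}{47} \approx 30251.0$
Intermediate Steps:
$F{\left(y \right)} = \frac{2 y}{-99 + y}$
$F{\left(x{\left(S{\left(-4,-4 \right)},-11 \right)} \right)} - -30251 = 2 \cdot 5 \frac{1}{-99 + 5} - -30251 = 2 \cdot 5 \frac{1}{-94} + 30251 = 2 \cdot 5 \left(- \frac{1}{94}\right) + 30251 = - \frac{5}{47} + 30251 = \frac{1421792}{47}$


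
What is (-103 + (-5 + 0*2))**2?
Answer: 11664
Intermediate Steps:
(-103 + (-5 + 0*2))**2 = (-103 + (-5 + 0))**2 = (-103 - 5)**2 = (-108)**2 = 11664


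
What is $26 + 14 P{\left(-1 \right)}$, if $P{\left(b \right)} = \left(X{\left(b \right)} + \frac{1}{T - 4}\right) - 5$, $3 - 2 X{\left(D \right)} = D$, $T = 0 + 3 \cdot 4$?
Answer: $- \frac{57}{4} \approx -14.25$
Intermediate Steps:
$T = 12$ ($T = 0 + 12 = 12$)
$X{\left(D \right)} = \frac{3}{2} - \frac{D}{2}$
$P{\left(b \right)} = - \frac{27}{8} - \frac{b}{2}$ ($P{\left(b \right)} = \left(\left(\frac{3}{2} - \frac{b}{2}\right) + \frac{1}{12 - 4}\right) - 5 = \left(\left(\frac{3}{2} - \frac{b}{2}\right) + \frac{1}{8}\right) - 5 = \left(\frac{13}{8} - \frac{b}{2}\right) - 5 = - \frac{27}{8} - \frac{b}{2}$)
$26 + 14 P{\left(-1 \right)} = 26 + 14 \left(- \frac{27}{8} - - \frac{1}{2}\right) = 26 + 14 \left(- \frac{27}{8} + \frac{1}{2}\right) = 26 + 14 \left(- \frac{23}{8}\right) = 26 - \frac{161}{4} = - \frac{57}{4}$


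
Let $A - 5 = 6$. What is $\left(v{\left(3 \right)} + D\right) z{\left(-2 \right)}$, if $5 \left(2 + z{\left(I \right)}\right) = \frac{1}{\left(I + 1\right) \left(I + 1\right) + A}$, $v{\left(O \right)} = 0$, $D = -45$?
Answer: $\frac{357}{4} \approx 89.25$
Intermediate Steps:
$A = 11$ ($A = 5 + 6 = 11$)
$z{\left(I \right)} = -2 + \frac{1}{5 \left(11 + \left(1 + I\right)^{2}\right)}$ ($z{\left(I \right)} = -2 + \frac{1}{5 \left(\left(I + 1\right) \left(I + 1\right) + 11\right)} = -2 + \frac{1}{5 \left(\left(1 + I\right) \left(1 + I\right) + 11\right)} = -2 + \frac{1}{5 \left(\left(1 + I\right)^{2} + 11\right)} = -2 + \frac{1}{5 \left(11 + \left(1 + I\right)^{2}\right)}$)
$\left(v{\left(3 \right)} + D\right) z{\left(-2 \right)} = \left(0 - 45\right) \frac{-109 - 10 \left(1 - 2\right)^{2}}{5 \left(11 + \left(1 - 2\right)^{2}\right)} = - 45 \frac{-109 - 10 \left(-1\right)^{2}}{5 \left(11 + \left(-1\right)^{2}\right)} = - 45 \frac{-109 - 10}{5 \left(11 + 1\right)} = - 45 \frac{-109 - 10}{5 \cdot 12} = - 45 \cdot \frac{1}{5} \cdot \frac{1}{12} \left(-119\right) = \left(-45\right) \left(- \frac{119}{60}\right) = \frac{357}{4}$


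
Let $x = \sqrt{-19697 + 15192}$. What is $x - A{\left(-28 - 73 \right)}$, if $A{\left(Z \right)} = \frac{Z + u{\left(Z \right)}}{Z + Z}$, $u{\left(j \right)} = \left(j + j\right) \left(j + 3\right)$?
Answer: $\frac{195}{2} + i \sqrt{4505} \approx 97.5 + 67.119 i$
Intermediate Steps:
$u{\left(j \right)} = 2 j \left(3 + j\right)$
$x = i \sqrt{4505}$ ($x = \sqrt{-4505} = i \sqrt{4505} \approx 67.119 i$)
$A{\left(Z \right)} = \frac{Z + 2 Z \left(3 + Z\right)}{2 Z}$ ($A{\left(Z \right)} = \frac{Z + 2 Z \left(3 + Z\right)}{Z + Z} = \frac{Z + 2 Z \left(3 + Z\right)}{2 Z}$)
$x - A{\left(-28 - 73 \right)} = i \sqrt{4505} - \left(\frac{7}{2} - 101\right) = i \sqrt{4505} - - \frac{195}{2} = i \sqrt{4505} + \frac{195}{2} = \frac{195}{2} + i \sqrt{4505}$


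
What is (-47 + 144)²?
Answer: 9409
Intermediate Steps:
(-47 + 144)² = 97² = 9409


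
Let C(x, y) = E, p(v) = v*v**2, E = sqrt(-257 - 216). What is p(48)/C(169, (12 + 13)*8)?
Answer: -110592*I*sqrt(473)/473 ≈ -5085.0*I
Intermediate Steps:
E = I*sqrt(473) (E = sqrt(-473) = I*sqrt(473) ≈ 21.749*I)
p(v) = v**3
C(x, y) = I*sqrt(473)
p(48)/C(169, (12 + 13)*8) = 48**3/((I*sqrt(473))) = 110592*(-I*sqrt(473)/473) = -110592*I*sqrt(473)/473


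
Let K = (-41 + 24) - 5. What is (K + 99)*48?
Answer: 3696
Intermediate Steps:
K = -22 (K = -17 - 5 = -22)
(K + 99)*48 = (-22 + 99)*48 = 77*48 = 3696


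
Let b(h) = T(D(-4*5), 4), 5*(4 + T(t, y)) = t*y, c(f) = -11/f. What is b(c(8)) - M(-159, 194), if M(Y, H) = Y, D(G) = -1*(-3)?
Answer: 787/5 ≈ 157.40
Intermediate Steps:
D(G) = 3
T(t, y) = -4 + t*y/5 (T(t, y) = -4 + (t*y)/5 = -4 + t*y/5)
b(h) = -8/5 (b(h) = -4 + (⅕)*3*4 = -4 + 12/5 = -8/5)
b(c(8)) - M(-159, 194) = -8/5 - 1*(-159) = -8/5 + 159 = 787/5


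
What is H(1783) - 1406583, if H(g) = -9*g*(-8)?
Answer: -1278207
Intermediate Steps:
H(g) = 72*g
H(1783) - 1406583 = 72*1783 - 1406583 = 128376 - 1406583 = -1278207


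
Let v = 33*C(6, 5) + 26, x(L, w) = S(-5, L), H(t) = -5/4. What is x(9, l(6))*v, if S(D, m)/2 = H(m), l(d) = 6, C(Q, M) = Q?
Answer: -560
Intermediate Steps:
H(t) = -5/4 (H(t) = -5*1/4 = -5/4)
S(D, m) = -5/2 (S(D, m) = 2*(-5/4) = -5/2)
x(L, w) = -5/2
v = 224 (v = 33*6 + 26 = 198 + 26 = 224)
x(9, l(6))*v = -5/2*224 = -560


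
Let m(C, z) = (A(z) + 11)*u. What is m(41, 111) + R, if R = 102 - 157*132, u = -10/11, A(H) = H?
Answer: -228062/11 ≈ -20733.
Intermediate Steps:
u = -10/11 (u = -10*1/11 = -10/11 ≈ -0.90909)
R = -20622 (R = 102 - 20724 = -20622)
m(C, z) = -10 - 10*z/11 (m(C, z) = (z + 11)*(-10/11) = (11 + z)*(-10/11) = -10 - 10*z/11)
m(41, 111) + R = (-10 - 10/11*111) - 20622 = (-10 - 1110/11) - 20622 = -1220/11 - 20622 = -228062/11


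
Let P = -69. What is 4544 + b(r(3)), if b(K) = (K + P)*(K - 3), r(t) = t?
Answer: 4544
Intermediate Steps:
b(K) = (-69 + K)*(-3 + K) (b(K) = (K - 69)*(K - 3) = (-69 + K)*(-3 + K))
4544 + b(r(3)) = 4544 + (207 + 3² - 72*3) = 4544 + (207 + 9 - 216) = 4544 + 0 = 4544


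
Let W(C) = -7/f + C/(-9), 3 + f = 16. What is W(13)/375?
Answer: -232/43875 ≈ -0.0052878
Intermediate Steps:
f = 13 (f = -3 + 16 = 13)
W(C) = -7/13 - C/9 (W(C) = -7/13 + C/(-9) = -7*1/13 + C*(-1/9) = -7/13 - C/9)
W(13)/375 = (-7/13 - 1/9*13)/375 = (-7/13 - 13/9)*(1/375) = -232/117*1/375 = -232/43875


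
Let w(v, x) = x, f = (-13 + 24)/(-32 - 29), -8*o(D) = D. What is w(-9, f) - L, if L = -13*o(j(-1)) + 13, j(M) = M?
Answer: -5639/488 ≈ -11.555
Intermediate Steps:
o(D) = -D/8
f = -11/61 (f = 11/(-61) = 11*(-1/61) = -11/61 ≈ -0.18033)
L = 91/8 (L = -(-13)*(-1)/8 + 13 = -13*⅛ + 13 = -13/8 + 13 = 91/8 ≈ 11.375)
w(-9, f) - L = -11/61 - 1*91/8 = -11/61 - 91/8 = -5639/488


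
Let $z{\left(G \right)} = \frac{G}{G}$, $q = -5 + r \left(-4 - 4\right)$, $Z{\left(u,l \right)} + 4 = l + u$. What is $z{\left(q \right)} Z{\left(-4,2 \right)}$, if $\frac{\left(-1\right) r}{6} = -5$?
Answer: $-6$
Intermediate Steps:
$r = 30$ ($r = \left(-6\right) \left(-5\right) = 30$)
$Z{\left(u,l \right)} = -4 + l + u$ ($Z{\left(u,l \right)} = -4 + \left(l + u\right) = -4 + l + u$)
$q = -245$ ($q = -5 + 30 \left(-4 - 4\right) = -5 + 30 \left(-8\right) = -5 - 240 = -245$)
$z{\left(G \right)} = 1$
$z{\left(q \right)} Z{\left(-4,2 \right)} = 1 \left(-4 + 2 - 4\right) = 1 \left(-6\right) = -6$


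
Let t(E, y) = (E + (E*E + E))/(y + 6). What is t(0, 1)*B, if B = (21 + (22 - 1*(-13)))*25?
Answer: 0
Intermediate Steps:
t(E, y) = (E**2 + 2*E)/(6 + y) (t(E, y) = (E + (E**2 + E))/(6 + y) = (E + (E + E**2))/(6 + y) = (E**2 + 2*E)/(6 + y))
B = 1400 (B = (21 + (22 + 13))*25 = (21 + 35)*25 = 56*25 = 1400)
t(0, 1)*B = (0*(2 + 0)/(6 + 1))*1400 = (0*2/7)*1400 = (0*(1/7)*2)*1400 = 0*1400 = 0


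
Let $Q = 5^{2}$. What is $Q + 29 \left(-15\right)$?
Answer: $-410$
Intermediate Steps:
$Q = 25$
$Q + 29 \left(-15\right) = 25 + 29 \left(-15\right) = 25 - 435 = -410$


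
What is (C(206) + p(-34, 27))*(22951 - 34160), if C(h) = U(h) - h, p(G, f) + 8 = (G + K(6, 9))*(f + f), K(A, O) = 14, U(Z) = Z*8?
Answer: -3967986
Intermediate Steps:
U(Z) = 8*Z
p(G, f) = -8 + 2*f*(14 + G) (p(G, f) = -8 + (G + 14)*(f + f) = -8 + (14 + G)*(2*f) = -8 + 2*f*(14 + G))
C(h) = 7*h (C(h) = 8*h - h = 7*h)
(C(206) + p(-34, 27))*(22951 - 34160) = (7*206 + (-8 + 28*27 + 2*(-34)*27))*(22951 - 34160) = (1442 + (-8 + 756 - 1836))*(-11209) = (1442 - 1088)*(-11209) = 354*(-11209) = -3967986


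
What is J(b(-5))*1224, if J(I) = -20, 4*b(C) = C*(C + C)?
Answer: -24480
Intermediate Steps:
b(C) = C²/2 (b(C) = (C*(C + C))/4 = (C*(2*C))/4 = (2*C²)/4 = C²/2)
J(b(-5))*1224 = -20*1224 = -24480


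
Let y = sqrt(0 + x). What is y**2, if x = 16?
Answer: 16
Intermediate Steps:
y = 4 (y = sqrt(0 + 16) = sqrt(16) = 4)
y**2 = 4**2 = 16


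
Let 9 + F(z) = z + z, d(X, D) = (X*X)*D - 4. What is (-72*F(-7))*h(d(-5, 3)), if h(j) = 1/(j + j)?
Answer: 828/71 ≈ 11.662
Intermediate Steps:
d(X, D) = -4 + D*X**2 (d(X, D) = X**2*D - 4 = D*X**2 - 4 = -4 + D*X**2)
h(j) = 1/(2*j)
F(z) = -9 + 2*z (F(z) = -9 + (z + z) = -9 + 2*z)
(-72*F(-7))*h(d(-5, 3)) = (-72*(-9 + 2*(-7)))*(1/(2*(-4 + 3*(-5)**2))) = (-72*(-9 - 14))*(1/(2*(-4 + 3*25))) = (-72*(-23))*(1/(2*(-4 + 75))) = 1656*((1/2)/71) = 1656*((1/2)*(1/71)) = 1656*(1/142) = 828/71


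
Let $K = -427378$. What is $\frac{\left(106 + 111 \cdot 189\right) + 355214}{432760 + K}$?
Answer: $\frac{41811}{598} \approx 69.918$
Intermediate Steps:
$\frac{\left(106 + 111 \cdot 189\right) + 355214}{432760 + K} = \frac{\left(106 + 111 \cdot 189\right) + 355214}{432760 - 427378} = \frac{\left(106 + 20979\right) + 355214}{5382} = \left(21085 + 355214\right) \frac{1}{5382} = 376299 \cdot \frac{1}{5382} = \frac{41811}{598}$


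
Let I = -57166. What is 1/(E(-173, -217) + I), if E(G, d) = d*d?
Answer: -1/10077 ≈ -9.9236e-5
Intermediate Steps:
E(G, d) = d²
1/(E(-173, -217) + I) = 1/((-217)² - 57166) = 1/(47089 - 57166) = 1/(-10077) = -1/10077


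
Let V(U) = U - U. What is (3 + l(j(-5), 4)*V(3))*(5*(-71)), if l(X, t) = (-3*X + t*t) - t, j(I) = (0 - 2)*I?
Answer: -1065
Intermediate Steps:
V(U) = 0
j(I) = -2*I
l(X, t) = t² - t - 3*X (l(X, t) = (-3*X + t²) - t = (t² - 3*X) - t = t² - t - 3*X)
(3 + l(j(-5), 4)*V(3))*(5*(-71)) = (3 + (4² - 1*4 - (-6)*(-5))*0)*(5*(-71)) = (3 + (16 - 4 - 3*10)*0)*(-355) = (3 + (16 - 4 - 30)*0)*(-355) = (3 - 18*0)*(-355) = (3 + 0)*(-355) = 3*(-355) = -1065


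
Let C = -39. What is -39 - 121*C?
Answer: 4680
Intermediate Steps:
-39 - 121*C = -39 - 121*(-39) = -39 + 4719 = 4680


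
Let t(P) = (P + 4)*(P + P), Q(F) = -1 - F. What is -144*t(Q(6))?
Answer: -6048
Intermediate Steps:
t(P) = 2*P*(4 + P) (t(P) = (4 + P)*(2*P) = 2*P*(4 + P))
-144*t(Q(6)) = -288*(-1 - 1*6)*(4 + (-1 - 1*6)) = -288*(-1 - 6)*(4 + (-1 - 6)) = -288*(-7)*(4 - 7) = -288*(-7)*(-3) = -144*42 = -6048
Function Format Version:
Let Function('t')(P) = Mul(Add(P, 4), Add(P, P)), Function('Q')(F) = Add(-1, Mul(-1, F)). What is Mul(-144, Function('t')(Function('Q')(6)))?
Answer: -6048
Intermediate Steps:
Function('t')(P) = Mul(2, P, Add(4, P)) (Function('t')(P) = Mul(Add(4, P), Mul(2, P)) = Mul(2, P, Add(4, P)))
Mul(-144, Function('t')(Function('Q')(6))) = Mul(-144, Mul(2, Add(-1, Mul(-1, 6)), Add(4, Add(-1, Mul(-1, 6))))) = Mul(-144, Mul(2, Add(-1, -6), Add(4, Add(-1, -6)))) = Mul(-144, Mul(2, -7, Add(4, -7))) = Mul(-144, Mul(2, -7, -3)) = Mul(-144, 42) = -6048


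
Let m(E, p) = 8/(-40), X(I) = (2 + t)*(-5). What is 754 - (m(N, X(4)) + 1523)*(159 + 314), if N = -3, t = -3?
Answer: -3597652/5 ≈ -7.1953e+5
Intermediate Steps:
X(I) = 5 (X(I) = (2 - 3)*(-5) = -1*(-5) = 5)
m(E, p) = -⅕ (m(E, p) = 8*(-1/40) = -⅕)
754 - (m(N, X(4)) + 1523)*(159 + 314) = 754 - (-⅕ + 1523)*(159 + 314) = 754 - 7614*473/5 = 754 - 1*3601422/5 = 754 - 3601422/5 = -3597652/5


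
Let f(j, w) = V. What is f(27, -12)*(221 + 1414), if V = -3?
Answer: -4905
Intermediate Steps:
f(j, w) = -3
f(27, -12)*(221 + 1414) = -3*(221 + 1414) = -3*1635 = -4905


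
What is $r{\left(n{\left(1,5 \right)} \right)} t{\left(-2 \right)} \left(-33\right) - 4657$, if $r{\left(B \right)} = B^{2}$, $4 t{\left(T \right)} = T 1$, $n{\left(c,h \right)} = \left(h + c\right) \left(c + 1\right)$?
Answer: $-2281$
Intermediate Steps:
$n{\left(c,h \right)} = \left(1 + c\right) \left(c + h\right)$ ($n{\left(c,h \right)} = \left(c + h\right) \left(1 + c\right) = \left(1 + c\right) \left(c + h\right)$)
$t{\left(T \right)} = \frac{T}{4}$ ($t{\left(T \right)} = \frac{T 1}{4} = \frac{T}{4}$)
$r{\left(n{\left(1,5 \right)} \right)} t{\left(-2 \right)} \left(-33\right) - 4657 = \left(1 + 5 + 1^{2} + 1 \cdot 5\right)^{2} \cdot \frac{1}{4} \left(-2\right) \left(-33\right) - 4657 = \left(1 + 5 + 1 + 5\right)^{2} \left(- \frac{1}{2}\right) \left(-33\right) - 4657 = 12^{2} \left(- \frac{1}{2}\right) \left(-33\right) - 4657 = 144 \left(- \frac{1}{2}\right) \left(-33\right) - 4657 = \left(-72\right) \left(-33\right) - 4657 = 2376 - 4657 = -2281$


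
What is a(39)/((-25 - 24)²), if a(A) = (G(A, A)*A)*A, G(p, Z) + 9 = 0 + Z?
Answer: 45630/2401 ≈ 19.005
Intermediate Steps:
G(p, Z) = -9 + Z (G(p, Z) = -9 + (0 + Z) = -9 + Z)
a(A) = A²*(-9 + A) (a(A) = ((-9 + A)*A)*A = (A*(-9 + A))*A = A²*(-9 + A))
a(39)/((-25 - 24)²) = (39²*(-9 + 39))/((-25 - 24)²) = (1521*30)/((-49)²) = 45630/2401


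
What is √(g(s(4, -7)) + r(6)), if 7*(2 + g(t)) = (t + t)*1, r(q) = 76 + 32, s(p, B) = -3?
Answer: 4*√322/7 ≈ 10.254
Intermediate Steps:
r(q) = 108
g(t) = -2 + 2*t/7 (g(t) = -2 + ((t + t)*1)/7 = -2 + ((2*t)*1)/7 = -2 + (2*t)/7 = -2 + 2*t/7)
√(g(s(4, -7)) + r(6)) = √((-2 + (2/7)*(-3)) + 108) = √((-2 - 6/7) + 108) = √(-20/7 + 108) = √(736/7) = 4*√322/7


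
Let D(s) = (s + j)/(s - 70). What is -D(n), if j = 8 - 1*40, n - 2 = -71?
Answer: -101/139 ≈ -0.72662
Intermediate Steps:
n = -69 (n = 2 - 71 = -69)
j = -32 (j = 8 - 40 = -32)
D(s) = (-32 + s)/(-70 + s) (D(s) = (s - 32)/(s - 70) = (-32 + s)/(-70 + s))
-D(n) = -(-32 - 69)/(-70 - 69) = -(-101)/(-139) = -(-1)*(-101)/139 = -1*101/139 = -101/139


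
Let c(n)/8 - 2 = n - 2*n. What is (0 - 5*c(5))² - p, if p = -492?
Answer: 14892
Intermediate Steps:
c(n) = 16 - 8*n (c(n) = 16 + 8*(n - 2*n) = 16 + 8*(-n) = 16 - 8*n)
(0 - 5*c(5))² - p = (0 - 5*(16 - 8*5))² - 1*(-492) = (0 - 5*(16 - 40))² + 492 = (0 - 5*(-24))² + 492 = (0 + 120)² + 492 = 120² + 492 = 14400 + 492 = 14892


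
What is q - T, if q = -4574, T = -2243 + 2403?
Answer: -4734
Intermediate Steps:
T = 160
q - T = -4574 - 1*160 = -4574 - 160 = -4734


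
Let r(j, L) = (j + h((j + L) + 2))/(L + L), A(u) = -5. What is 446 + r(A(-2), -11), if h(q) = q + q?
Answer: 895/2 ≈ 447.50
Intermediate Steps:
h(q) = 2*q
r(j, L) = (4 + 2*L + 3*j)/(2*L) (r(j, L) = (j + 2*((j + L) + 2))/(L + L) = (j + 2*((L + j) + 2))/((2*L)) = (j + 2*(2 + L + j))*(1/(2*L)) = (j + (4 + 2*L + 2*j))*(1/(2*L)) = (4 + 2*L + 3*j)*(1/(2*L)) = (4 + 2*L + 3*j)/(2*L))
446 + r(A(-2), -11) = 446 + (2 - 11 + (3/2)*(-5))/(-11) = 446 - (2 - 11 - 15/2)/11 = 446 - 1/11*(-33/2) = 446 + 3/2 = 895/2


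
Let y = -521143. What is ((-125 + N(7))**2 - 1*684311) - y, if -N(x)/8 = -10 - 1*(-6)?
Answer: -154519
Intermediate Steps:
N(x) = 32 (N(x) = -8*(-10 - 1*(-6)) = -8*(-10 + 6) = -8*(-4) = 32)
((-125 + N(7))**2 - 1*684311) - y = ((-125 + 32)**2 - 1*684311) - 1*(-521143) = ((-93)**2 - 684311) + 521143 = (8649 - 684311) + 521143 = -675662 + 521143 = -154519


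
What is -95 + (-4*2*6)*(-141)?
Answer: 6673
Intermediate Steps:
-95 + (-4*2*6)*(-141) = -95 - 8*6*(-141) = -95 - 48*(-141) = -95 + 6768 = 6673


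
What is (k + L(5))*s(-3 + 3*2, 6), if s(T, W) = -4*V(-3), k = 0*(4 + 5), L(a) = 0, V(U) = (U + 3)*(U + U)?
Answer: 0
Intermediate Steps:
V(U) = 2*U*(3 + U) (V(U) = (3 + U)*(2*U) = 2*U*(3 + U))
k = 0 (k = 0*9 = 0)
s(T, W) = 0 (s(T, W) = -8*(-3)*(3 - 3) = -8*(-3)*0 = -4*0 = 0)
(k + L(5))*s(-3 + 3*2, 6) = (0 + 0)*0 = 0*0 = 0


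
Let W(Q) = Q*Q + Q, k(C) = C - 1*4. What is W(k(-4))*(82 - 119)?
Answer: -2072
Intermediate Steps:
k(C) = -4 + C (k(C) = C - 4 = -4 + C)
W(Q) = Q + Q**2 (W(Q) = Q**2 + Q = Q + Q**2)
W(k(-4))*(82 - 119) = ((-4 - 4)*(1 + (-4 - 4)))*(82 - 119) = -8*(1 - 8)*(-37) = -8*(-7)*(-37) = 56*(-37) = -2072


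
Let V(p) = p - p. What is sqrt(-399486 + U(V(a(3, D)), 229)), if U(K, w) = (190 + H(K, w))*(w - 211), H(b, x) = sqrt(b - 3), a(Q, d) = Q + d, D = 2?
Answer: sqrt(-396066 + 18*I*sqrt(3)) ≈ 0.025 + 629.34*I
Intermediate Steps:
H(b, x) = sqrt(-3 + b)
V(p) = 0
U(K, w) = (-211 + w)*(190 + sqrt(-3 + K)) (U(K, w) = (190 + sqrt(-3 + K))*(w - 211) = (190 + sqrt(-3 + K))*(-211 + w) = (-211 + w)*(190 + sqrt(-3 + K)))
sqrt(-399486 + U(V(a(3, D)), 229)) = sqrt(-399486 + (-40090 - 211*sqrt(-3 + 0) + 190*229 + 229*sqrt(-3 + 0))) = sqrt(-399486 + (-40090 - 211*I*sqrt(3) + 43510 + 229*sqrt(-3))) = sqrt(-399486 + (-40090 - 211*I*sqrt(3) + 43510 + 229*(I*sqrt(3)))) = sqrt(-399486 + (-40090 - 211*I*sqrt(3) + 43510 + 229*I*sqrt(3))) = sqrt(-399486 + (3420 + 18*I*sqrt(3))) = sqrt(-396066 + 18*I*sqrt(3))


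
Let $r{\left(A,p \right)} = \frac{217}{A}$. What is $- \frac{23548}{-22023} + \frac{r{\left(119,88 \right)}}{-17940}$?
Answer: $\frac{2393662109}{2238858180} \approx 1.0691$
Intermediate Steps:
$- \frac{23548}{-22023} + \frac{r{\left(119,88 \right)}}{-17940} = - \frac{23548}{-22023} + \frac{217 \cdot \frac{1}{119}}{-17940} = \left(-23548\right) \left(- \frac{1}{22023}\right) + 217 \cdot \frac{1}{119} \left(- \frac{1}{17940}\right) = \frac{23548}{22023} + \frac{31}{17} \left(- \frac{1}{17940}\right) = \frac{23548}{22023} - \frac{31}{304980} = \frac{2393662109}{2238858180}$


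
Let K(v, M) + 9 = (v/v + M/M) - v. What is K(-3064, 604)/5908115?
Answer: 3057/5908115 ≈ 0.00051742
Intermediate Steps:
K(v, M) = -7 - v (K(v, M) = -9 + ((v/v + M/M) - v) = -9 + ((1 + 1) - v) = -9 + (2 - v) = -7 - v)
K(-3064, 604)/5908115 = (-7 - 1*(-3064))/5908115 = (-7 + 3064)*(1/5908115) = 3057*(1/5908115) = 3057/5908115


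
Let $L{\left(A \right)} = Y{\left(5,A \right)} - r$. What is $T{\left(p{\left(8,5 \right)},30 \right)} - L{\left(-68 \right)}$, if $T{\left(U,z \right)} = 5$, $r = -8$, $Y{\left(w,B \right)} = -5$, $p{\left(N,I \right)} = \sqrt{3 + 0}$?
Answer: $2$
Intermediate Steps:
$p{\left(N,I \right)} = \sqrt{3}$
$L{\left(A \right)} = 3$ ($L{\left(A \right)} = -5 - -8 = -5 + 8 = 3$)
$T{\left(p{\left(8,5 \right)},30 \right)} - L{\left(-68 \right)} = 5 - 3 = 2$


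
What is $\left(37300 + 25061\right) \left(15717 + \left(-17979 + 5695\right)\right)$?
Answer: $214085313$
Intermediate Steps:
$\left(37300 + 25061\right) \left(15717 + \left(-17979 + 5695\right)\right) = 62361 \left(15717 - 12284\right) = 62361 \cdot 3433 = 214085313$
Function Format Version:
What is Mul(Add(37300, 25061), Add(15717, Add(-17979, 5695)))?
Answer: 214085313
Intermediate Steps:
Mul(Add(37300, 25061), Add(15717, Add(-17979, 5695))) = Mul(62361, Add(15717, -12284)) = Mul(62361, 3433) = 214085313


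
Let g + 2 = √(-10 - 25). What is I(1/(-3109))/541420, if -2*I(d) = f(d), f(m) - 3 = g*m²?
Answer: -1260767/455069677480 - I*√35/10466602582040 ≈ -2.7705e-6 - 5.6523e-13*I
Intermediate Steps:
g = -2 + I*√35 (g = -2 + √(-10 - 25) = -2 + √(-35) = -2 + I*√35 ≈ -2.0 + 5.9161*I)
f(m) = 3 + m²*(-2 + I*√35) (f(m) = 3 + (-2 + I*√35)*m² = 3 + m²*(-2 + I*√35))
I(d) = -3/2 - d²*(-2 + I*√35)/2 (I(d) = -(3 + d²*(-2 + I*√35))/2 = -3/2 - d²*(-2 + I*√35)/2)
I(1/(-3109))/541420 = (-3/2 + (1/(-3109))²*(2 - I*√35)/2)/541420 = (-3/2 + (-1/3109)²*(2 - I*√35)/2)*(1/541420) = (-3/2 + (½)*(1/9665881)*(2 - I*√35))*(1/541420) = (-3/2 + (1/9665881 - I*√35/19331762))*(1/541420) = (-28997641/19331762 - I*√35/19331762)*(1/541420) = -1260767/455069677480 - I*√35/10466602582040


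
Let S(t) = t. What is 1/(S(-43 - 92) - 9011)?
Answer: -1/9146 ≈ -0.00010934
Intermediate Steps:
1/(S(-43 - 92) - 9011) = 1/((-43 - 92) - 9011) = 1/(-135 - 9011) = 1/(-9146) = -1/9146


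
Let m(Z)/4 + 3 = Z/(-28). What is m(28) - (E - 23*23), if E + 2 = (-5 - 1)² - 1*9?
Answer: 488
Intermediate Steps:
m(Z) = -12 - Z/7 (m(Z) = -12 + 4*(Z/(-28)) = -12 + 4*(Z*(-1/28)) = -12 + 4*(-Z/28) = -12 - Z/7)
E = 25 (E = -2 + ((-5 - 1)² - 1*9) = -2 + ((-6)² - 9) = -2 + (36 - 9) = -2 + 27 = 25)
m(28) - (E - 23*23) = (-12 - ⅐*28) - (25 - 23*23) = (-12 - 4) - (25 - 529) = -16 - 1*(-504) = -16 + 504 = 488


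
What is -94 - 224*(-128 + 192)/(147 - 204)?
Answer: 8978/57 ≈ 157.51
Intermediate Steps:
-94 - 224*(-128 + 192)/(147 - 204) = -94 - 14336/(-57) = -94 - 14336*(-1)/57 = -94 - 224*(-64/57) = -94 + 14336/57 = 8978/57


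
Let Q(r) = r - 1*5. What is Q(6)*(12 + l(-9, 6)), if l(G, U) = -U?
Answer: 6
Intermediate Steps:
Q(r) = -5 + r (Q(r) = r - 5 = -5 + r)
Q(6)*(12 + l(-9, 6)) = (-5 + 6)*(12 - 1*6) = 1*(12 - 6) = 1*6 = 6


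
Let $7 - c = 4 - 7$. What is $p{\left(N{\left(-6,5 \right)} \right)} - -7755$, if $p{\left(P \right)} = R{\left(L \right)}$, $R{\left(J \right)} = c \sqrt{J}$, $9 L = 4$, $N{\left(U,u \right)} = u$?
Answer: $\frac{23285}{3} \approx 7761.7$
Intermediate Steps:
$c = 10$ ($c = 7 - \left(4 - 7\right) = 7 - -3 = 7 + 3 = 10$)
$L = \frac{4}{9}$ ($L = \frac{1}{9} \cdot 4 = \frac{4}{9} \approx 0.44444$)
$R{\left(J \right)} = 10 \sqrt{J}$
$p{\left(P \right)} = \frac{20}{3}$ ($p{\left(P \right)} = 10 \sqrt{\frac{4}{9}} = 10 \cdot \frac{2}{3} = \frac{20}{3}$)
$p{\left(N{\left(-6,5 \right)} \right)} - -7755 = \frac{20}{3} - -7755 = \frac{20}{3} + 7755 = \frac{23285}{3}$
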